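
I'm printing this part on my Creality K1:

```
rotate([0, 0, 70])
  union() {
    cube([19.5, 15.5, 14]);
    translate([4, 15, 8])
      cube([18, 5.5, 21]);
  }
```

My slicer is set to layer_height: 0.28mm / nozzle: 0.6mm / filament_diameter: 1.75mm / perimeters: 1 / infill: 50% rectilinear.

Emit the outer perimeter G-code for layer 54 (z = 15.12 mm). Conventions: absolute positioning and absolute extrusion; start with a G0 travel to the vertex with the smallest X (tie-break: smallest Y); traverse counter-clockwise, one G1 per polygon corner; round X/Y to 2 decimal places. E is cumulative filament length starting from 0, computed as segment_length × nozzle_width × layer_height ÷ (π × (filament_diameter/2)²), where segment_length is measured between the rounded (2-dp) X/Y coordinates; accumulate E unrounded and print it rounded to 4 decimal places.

At z = 15.12 mm: the cube is absent (z outside [0, 14]); the 18×5.5 cube at (4, 15) contributes its full rectangle; Taking the union: only the 18×5.5 cube at (4, 15) is present, so the union is just that shape — 1 connected region; (rotated 70° about Z; rotation is an isometry so areas/perimeters/island counts are preserved). The outline is a single polygon with 4 vertices. Extrusion per mm of travel: 0.6 × 0.28 / (π × 0.875²) = 0.069846. Accumulating E over each segment gives final E = 3.2825.

G0 X-17.90 Y10.77 Z15.12
G1 X-12.73 Y8.89 E0.3842
G1 X-6.57 Y25.80 E1.6413
G1 X-11.74 Y27.68 E2.0255
G1 X-17.90 Y10.77 E3.2825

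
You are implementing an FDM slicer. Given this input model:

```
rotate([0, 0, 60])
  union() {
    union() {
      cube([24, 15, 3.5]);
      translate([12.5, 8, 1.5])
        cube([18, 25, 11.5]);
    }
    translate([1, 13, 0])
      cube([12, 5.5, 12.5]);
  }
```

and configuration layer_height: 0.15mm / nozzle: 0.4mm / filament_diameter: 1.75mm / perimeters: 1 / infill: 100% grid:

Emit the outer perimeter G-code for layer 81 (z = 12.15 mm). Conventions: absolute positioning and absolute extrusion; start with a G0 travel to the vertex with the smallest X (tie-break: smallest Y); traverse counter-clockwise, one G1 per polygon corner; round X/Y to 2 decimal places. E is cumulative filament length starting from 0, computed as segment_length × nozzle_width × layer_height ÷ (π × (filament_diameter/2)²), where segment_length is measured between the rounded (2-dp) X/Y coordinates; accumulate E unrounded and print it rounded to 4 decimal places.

At z = 12.15 mm: the cube does not reach this height (z outside [0, 3.5]); the cube at (12.5, 8) (footprint 18×25) is included at this height; Taking the union: only the 18×25 cube at (12.5, 8) is present, so the union is just that shape — 1 connected region; the cube at (1, 13) is present — its section is the full 12×5.5 rectangle; Taking the union: the regions partially overlap (shared area 2.75 mm²), so overlapping operands fuse into one piece — 1 connected region; (whole slice rotated 60° about Z — lengths, areas and connectivity unchanged). The outline is a single polygon with 8 vertices. Extrusion per mm of travel: 0.4 × 0.15 / (π × 0.875²) = 0.024945. Accumulating E over each segment gives final E = 2.7187.

G0 X-22.33 Y27.33 Z12.15
G1 X-9.77 Y20.08 E0.3618
G1 X-15.52 Y10.12 E0.6486
G1 X-10.76 Y7.37 E0.7858
G1 X-5.01 Y17.33 E1.0727
G1 X-0.68 Y14.83 E1.1974
G1 X8.32 Y30.41 E1.6462
G1 X-13.33 Y42.91 E2.2698
G1 X-22.33 Y27.33 E2.7187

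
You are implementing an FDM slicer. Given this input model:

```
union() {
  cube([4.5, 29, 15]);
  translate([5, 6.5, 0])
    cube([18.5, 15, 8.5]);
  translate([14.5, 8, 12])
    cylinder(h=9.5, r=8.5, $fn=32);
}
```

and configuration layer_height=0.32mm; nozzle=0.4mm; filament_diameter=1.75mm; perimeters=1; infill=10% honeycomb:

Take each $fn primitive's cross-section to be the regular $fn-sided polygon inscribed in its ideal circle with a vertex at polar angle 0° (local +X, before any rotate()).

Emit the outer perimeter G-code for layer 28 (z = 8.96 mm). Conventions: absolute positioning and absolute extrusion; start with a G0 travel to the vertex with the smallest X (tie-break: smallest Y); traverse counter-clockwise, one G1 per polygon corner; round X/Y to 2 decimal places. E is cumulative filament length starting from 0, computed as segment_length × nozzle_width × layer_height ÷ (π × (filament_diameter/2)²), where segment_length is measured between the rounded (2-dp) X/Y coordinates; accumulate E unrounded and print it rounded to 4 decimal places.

At z = 8.96 mm: the 4.5×29 cube contributes its full rectangle; the cube at (5, 6.5) is absent (z outside [0, 8.5]); the cylinder at (14.5, 8) is not intersected at this z (z outside [12, 21.5]); Combining (union): only the 4.5×29 cube is present, so the union is just that shape — 1 connected region. The outline is a single polygon with 4 vertices. Extrusion per mm of travel: 0.4 × 0.32 / (π × 0.875²) = 0.053216. Accumulating E over each segment gives final E = 3.5655.

G0 X0.00 Y0.00 Z8.96
G1 X4.50 Y0.00 E0.2395
G1 X4.50 Y29.00 E1.7827
G1 X0.00 Y29.00 E2.0222
G1 X0.00 Y0.00 E3.5655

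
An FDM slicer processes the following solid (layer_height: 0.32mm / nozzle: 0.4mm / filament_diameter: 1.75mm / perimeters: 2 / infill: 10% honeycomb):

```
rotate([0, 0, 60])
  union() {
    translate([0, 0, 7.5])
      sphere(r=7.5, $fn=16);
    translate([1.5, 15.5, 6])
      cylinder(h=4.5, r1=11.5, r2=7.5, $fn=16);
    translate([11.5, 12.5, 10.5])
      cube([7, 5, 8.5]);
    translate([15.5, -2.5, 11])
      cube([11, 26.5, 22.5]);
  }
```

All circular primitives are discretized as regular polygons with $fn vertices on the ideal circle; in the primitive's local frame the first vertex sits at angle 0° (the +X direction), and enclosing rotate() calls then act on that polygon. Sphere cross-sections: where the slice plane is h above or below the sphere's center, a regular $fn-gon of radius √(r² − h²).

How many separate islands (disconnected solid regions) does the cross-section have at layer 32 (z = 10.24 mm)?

At z = 10.24 mm: the r=7.5 sphere slices to a regular 16-gon of circumradius 6.982 (√(r²−h²) with h=2.74 from center); the cone at (1.5, 15.5): at t=0.942 of its height the radius interpolates to r₁+(r₂−r₁)t = 7.731, giving a regular 16-gon of that circumradius; the cube at (11.5, 12.5) does not reach this height (z outside [10.5, 19]); the cube at (15.5, -2.5) is not intersected at this z (z outside [11, 33.5]); Combining (union): the 2 present regions are separate (no shared area or edge), so areas and boundary lengths simply add and each stays a separate island — 2 connected regions; (whole slice rotated 60° about Z — lengths, areas and connectivity unchanged). Overall, the cross-section has 2 separate islands. Island count = 2.

2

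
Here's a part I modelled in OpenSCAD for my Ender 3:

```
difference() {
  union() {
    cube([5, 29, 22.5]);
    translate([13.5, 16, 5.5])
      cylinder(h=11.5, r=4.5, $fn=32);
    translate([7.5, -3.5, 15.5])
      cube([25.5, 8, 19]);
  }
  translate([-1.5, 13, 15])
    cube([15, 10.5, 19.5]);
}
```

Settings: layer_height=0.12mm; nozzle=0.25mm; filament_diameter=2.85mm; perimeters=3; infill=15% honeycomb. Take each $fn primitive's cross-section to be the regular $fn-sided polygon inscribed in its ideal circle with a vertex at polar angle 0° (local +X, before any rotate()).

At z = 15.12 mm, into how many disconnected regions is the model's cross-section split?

At z = 15.12 mm: the 5×29 cube contributes its full rectangle; the r=4.5 cylinder at (13.5, 16) gives a regular 32-gon of circumradius 4.5 (constant along its height); the cube at (7.5, -3.5) does not reach this height (z outside [15.5, 34.5]); Merging all regions: the 2 present regions are separate (no shared area or edge), so areas and boundary lengths simply add and each stays a separate island — 2 connected regions; the 15×10.5 cube at (-1.5, 13) contributes its full rectangle; Subtracting the remaining from the first: starting from that combined region, the 15×10.5 cube at (-1.5, 13) partially overlaps it — only the 80.67 mm² overlap (of its 157.50 mm²) is removed, clipping the outline — 3 connected regions. The result has 3 disconnected regions.

3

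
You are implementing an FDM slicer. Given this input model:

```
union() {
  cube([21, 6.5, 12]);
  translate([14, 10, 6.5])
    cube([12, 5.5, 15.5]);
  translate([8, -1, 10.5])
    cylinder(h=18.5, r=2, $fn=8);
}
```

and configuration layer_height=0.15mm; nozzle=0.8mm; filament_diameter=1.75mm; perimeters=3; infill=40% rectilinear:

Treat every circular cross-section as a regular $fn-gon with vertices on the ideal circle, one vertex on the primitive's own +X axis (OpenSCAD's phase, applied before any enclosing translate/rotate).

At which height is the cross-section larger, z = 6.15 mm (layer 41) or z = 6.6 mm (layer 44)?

layer 44 (z = 6.6 mm)

Layer 41 (z = 6.15): the cube (footprint 21×6.5) is included at this height (area 136.50 mm²); the cube at (14, 10) does not reach this height (z outside [6.5, 22]); the cylinder at (8, -1) is absent (z outside [10.5, 29]); Combining (union): only the 21×6.5 cube is present, so the union is just that shape — area = 136.50 mm². So its area = 136.50 mm². Layer 44 (z = 6.6): the cube (footprint 21×6.5) is included at this height (area 136.50 mm²); the 12×5.5 cube at (14, 10) contributes its full rectangle (area 66.00 mm²); the cylinder at (8, -1) does not reach this height (z outside [10.5, 29]); Taking the union: the 2 present regions are separate (no shared area or edge), so areas and boundary lengths simply add and each stays a separate island — area = 202.50 mm². So its area = 202.50 mm². Layer 44 is larger (202.50 vs 136.50 mm²).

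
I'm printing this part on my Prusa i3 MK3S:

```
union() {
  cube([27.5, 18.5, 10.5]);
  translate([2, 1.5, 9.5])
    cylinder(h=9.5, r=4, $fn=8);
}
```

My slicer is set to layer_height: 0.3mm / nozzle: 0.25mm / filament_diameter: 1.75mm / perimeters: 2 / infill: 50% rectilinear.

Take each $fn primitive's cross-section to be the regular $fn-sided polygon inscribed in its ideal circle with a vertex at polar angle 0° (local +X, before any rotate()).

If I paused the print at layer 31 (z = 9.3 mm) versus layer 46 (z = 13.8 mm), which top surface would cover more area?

layer 31 (z = 9.3 mm)

Layer 31 (z = 9.3): the cube (footprint 27.5×18.5) is included at this height (area 508.75 mm²); the cylinder at (2, 1.5) is not intersected at this z (z outside [9.5, 19]); Combining (union): only the 27.5×18.5 cube is present, so the union is just that shape — area = 508.75 mm². So its area = 508.75 mm². Layer 46 (z = 13.8): the cube is absent (z outside [0, 10.5]); the r=4 cylinder at (2, 1.5) gives a regular 8-gon of circumradius 4 (constant along its height) (area = (8/2)·4.000²·sin(360°/8) = 45.25 mm²); Merging all regions: only the r=4 cylinder at (2, 1.5) is present, so the union is just that shape — area = 45.25 mm². So its area = 45.25 mm². Layer 31 is larger (508.75 vs 45.25 mm²).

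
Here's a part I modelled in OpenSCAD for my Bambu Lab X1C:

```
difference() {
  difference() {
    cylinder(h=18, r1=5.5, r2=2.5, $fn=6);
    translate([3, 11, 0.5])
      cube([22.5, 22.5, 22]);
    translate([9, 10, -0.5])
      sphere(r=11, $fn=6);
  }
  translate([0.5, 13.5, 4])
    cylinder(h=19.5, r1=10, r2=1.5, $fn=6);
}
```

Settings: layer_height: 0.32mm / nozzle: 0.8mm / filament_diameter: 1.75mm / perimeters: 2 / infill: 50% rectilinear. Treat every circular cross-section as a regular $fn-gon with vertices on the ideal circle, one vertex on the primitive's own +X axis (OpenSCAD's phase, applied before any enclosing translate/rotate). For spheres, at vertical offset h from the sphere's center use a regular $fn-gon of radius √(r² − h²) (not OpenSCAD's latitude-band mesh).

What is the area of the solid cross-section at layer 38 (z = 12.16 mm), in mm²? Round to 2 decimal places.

31.34 mm²

At z = 12.16 mm: the cone (r1=5.5→r2=2.5) has section circumradius 3.473 here — a regular 6-gon (area = (6/2)·3.473²·sin(360°/6) = 31.34 mm²); the cube at (3, 11) (footprint 22.5×22.5) is included at this height (area 506.25 mm²); the sphere at (9, 10) does not reach this height (|z−center|=12.660 > r=11); After the difference (first − rest): starting from the cone (31.34 mm²), the 22.5×22.5 cube at (3, 11) misses the remaining region (no effect) — area = 31.34 mm²; the cone at (0.5, 13.5) contributes a regular 6-gon of circumradius 6.443 (interpolated between r1=10 and r2=1.5 at t=0.418) (area = (6/2)·6.443²·sin(360°/6) = 107.85 mm²); Subtracting the remaining from the first: starting from that combined region (31.34 mm²), the cone at (0.5, 13.5) misses the remaining region (no effect) — area = 31.34 mm². Overall, the cross-section is a single solid region. Net area = 31.34 mm².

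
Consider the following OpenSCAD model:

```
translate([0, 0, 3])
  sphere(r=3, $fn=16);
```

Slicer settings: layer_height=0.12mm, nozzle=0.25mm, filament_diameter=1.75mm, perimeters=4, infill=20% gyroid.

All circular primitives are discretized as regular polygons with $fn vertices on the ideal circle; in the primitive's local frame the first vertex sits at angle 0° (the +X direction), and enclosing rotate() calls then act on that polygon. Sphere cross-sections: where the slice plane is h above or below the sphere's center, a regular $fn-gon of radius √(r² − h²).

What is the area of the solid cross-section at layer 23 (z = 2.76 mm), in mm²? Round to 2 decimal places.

At z = 2.76 mm: the sphere: section is a regular 16-gon, circumradius = √(r²−h²) = √(3²−0.24²) = 2.990 (area = (16/2)·2.990²·sin(360°/16) = 27.38 mm²). Overall, the cross-section is a single solid region. Net area = 27.38 mm².

27.38 mm²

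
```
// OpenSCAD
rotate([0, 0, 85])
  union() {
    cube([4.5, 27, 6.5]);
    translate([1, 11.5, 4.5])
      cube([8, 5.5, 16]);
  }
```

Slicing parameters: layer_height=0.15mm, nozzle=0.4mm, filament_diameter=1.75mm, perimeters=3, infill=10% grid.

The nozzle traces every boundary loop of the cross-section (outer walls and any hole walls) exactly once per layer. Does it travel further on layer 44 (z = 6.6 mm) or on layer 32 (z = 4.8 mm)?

layer 32 (z = 4.8 mm)

Layer 44 (z = 6.6): the cube does not reach this height (z outside [0, 6.5]); the 8×5.5 cube at (1, 11.5) contributes its full rectangle (perimeter 27.00 mm); Combining (union): only the 8×5.5 cube at (1, 11.5) is present, so the union is just that shape — boundary = 27.00 mm; (whole slice rotated 85° about Z — lengths, areas and connectivity unchanged). So its perimeter = 27.00 mm. Layer 32 (z = 4.8): the 4.5×27 cube contributes its full rectangle (perimeter 63.00 mm); the 8×5.5 cube at (1, 11.5) contributes its full rectangle (perimeter 27.00 mm); Combining (union): the regions partially overlap (shared area 19.25 mm²), so the edge portions inside another operand are dropped and the merged outline is re-measured after clipping — boundary = 72.00 mm; (whole slice rotated 85° about Z — lengths, areas and connectivity unchanged). So its perimeter = 72.00 mm. Layer 32 is larger (72.00 vs 27.00 mm).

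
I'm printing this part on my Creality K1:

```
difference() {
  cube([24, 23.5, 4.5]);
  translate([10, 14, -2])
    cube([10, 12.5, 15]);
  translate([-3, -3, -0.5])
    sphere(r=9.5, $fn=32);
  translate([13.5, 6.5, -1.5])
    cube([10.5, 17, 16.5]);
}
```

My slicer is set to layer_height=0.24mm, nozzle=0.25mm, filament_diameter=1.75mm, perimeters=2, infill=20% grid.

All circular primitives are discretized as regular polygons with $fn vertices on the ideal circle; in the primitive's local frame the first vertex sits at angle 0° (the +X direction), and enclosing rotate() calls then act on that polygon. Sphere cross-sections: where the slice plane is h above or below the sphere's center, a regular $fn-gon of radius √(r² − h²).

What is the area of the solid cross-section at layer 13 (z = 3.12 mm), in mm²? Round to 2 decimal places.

334.52 mm²

At z = 3.12 mm: the 24×23.5 cube contributes its full rectangle (area 564.00 mm²); the 10×12.5 cube at (10, 14) contributes its full rectangle (area 125.00 mm²); the r=9.5 sphere at (-3, -3) slices to a regular 32-gon of circumradius 8.783 (√(r²−h²) with h=3.62 from center) (area = (32/2)·8.783²·sin(360°/32) = 240.81 mm²); the 10.5×17 cube at (13.5, 6.5) contributes its full rectangle (area 178.50 mm²); Subtracting the remaining from the first: starting from the 24×23.5 cube (564.00 mm²), the 10×12.5 cube at (10, 14) partially overlaps it — only the 95.00 mm² overlap (of its 125.00 mm²) is removed, clipping the outline; the r=9.5 sphere at (-3, -3) partially overlaps it — only the 17.73 mm² overlap (of its 240.81 mm²) is removed, clipping the outline; the 10.5×17 cube at (13.5, 6.5) partially overlaps it — only the 116.75 mm² overlap (of its 178.50 mm²) is removed, clipping the outline — area = 334.52 mm². Overall, the cross-section is a single solid region. Net area = 334.52 mm².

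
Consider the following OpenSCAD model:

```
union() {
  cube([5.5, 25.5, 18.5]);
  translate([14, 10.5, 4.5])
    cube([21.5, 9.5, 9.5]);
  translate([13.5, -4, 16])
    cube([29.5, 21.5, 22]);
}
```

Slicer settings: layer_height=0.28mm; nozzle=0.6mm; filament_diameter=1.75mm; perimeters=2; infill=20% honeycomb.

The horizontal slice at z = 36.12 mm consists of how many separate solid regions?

1

At z = 36.12 mm: the cube does not reach this height (z outside [0, 18.5]); the cube at (14, 10.5) is absent (z outside [4.5, 14]); the cube at (13.5, -4) (footprint 29.5×21.5) is included at this height; Merging all regions: only the 29.5×21.5 cube at (13.5, -4) is present, so the union is just that shape — 1 connected region. The result has 1 disconnected region.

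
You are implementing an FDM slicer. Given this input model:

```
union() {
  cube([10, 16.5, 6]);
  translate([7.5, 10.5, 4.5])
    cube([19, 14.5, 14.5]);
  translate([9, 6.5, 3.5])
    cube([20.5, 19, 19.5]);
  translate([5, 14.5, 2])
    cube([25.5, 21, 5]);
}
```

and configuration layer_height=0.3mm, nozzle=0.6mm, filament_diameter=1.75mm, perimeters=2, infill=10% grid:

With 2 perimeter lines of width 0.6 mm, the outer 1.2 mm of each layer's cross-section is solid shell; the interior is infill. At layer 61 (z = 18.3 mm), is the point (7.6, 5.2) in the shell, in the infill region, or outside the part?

outside

At z = 18.3 mm: the cube does not reach this height (z outside [0, 6]); the cube at (7.5, 10.5) is present — its section is the full 19×14.5 rectangle; the 20.5×19 cube at (9, 6.5) contributes its full rectangle; the cube at (5, 14.5) is absent (z outside [2, 7]); Merging all regions: the regions partially overlap (shared area 253.75 mm²), so overlapping operands fuse into one piece — 1 connected region. Overall, the cross-section is a single solid region. The nearest boundary edge runs (29.50, 6.50)→(9.00, 6.50); distance from the point to it = 1.91 mm. The point is not inside any of the regions above, so it lies outside the cross-section (1.91 mm from the nearest boundary).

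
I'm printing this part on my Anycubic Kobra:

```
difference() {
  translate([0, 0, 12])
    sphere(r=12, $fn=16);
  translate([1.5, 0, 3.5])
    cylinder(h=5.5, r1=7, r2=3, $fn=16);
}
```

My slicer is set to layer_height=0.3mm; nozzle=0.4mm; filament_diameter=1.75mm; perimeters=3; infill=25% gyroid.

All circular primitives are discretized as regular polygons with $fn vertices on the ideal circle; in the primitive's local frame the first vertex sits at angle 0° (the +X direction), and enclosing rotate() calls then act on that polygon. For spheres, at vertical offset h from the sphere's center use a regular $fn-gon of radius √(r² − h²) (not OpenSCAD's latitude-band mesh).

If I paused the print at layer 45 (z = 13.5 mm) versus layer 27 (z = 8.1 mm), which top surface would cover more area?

Layer 45 (z = 13.5): the r=12 sphere slices to a regular 16-gon of circumradius 11.906 (√(r²−h²) with h=1.5 from center) (area = (16/2)·11.906²·sin(360°/16) = 433.96 mm²); the cone at (1.5, 0) is not intersected at this z (z outside [3.5, 9]); Taking the first minus the rest: none of the subtracted shapes is present at this height, so the r=12 sphere is unchanged — area = 433.96 mm². So its area = 433.96 mm². Layer 27 (z = 8.1): the sphere: section is a regular 16-gon, circumradius = √(r²−h²) = √(12²−3.9²) = 11.349 (area = (16/2)·11.349²·sin(360°/16) = 394.29 mm²); the cone at (1.5, 0) (r1=7→r2=3) has section circumradius 3.655 here — a regular 16-gon (area = (16/2)·3.655²·sin(360°/16) = 40.89 mm²); Taking the first minus the rest: starting from the r=12 sphere (394.29 mm²), the cone at (1.5, 0) lies wholly inside it (removes its full 40.89 mm² and its 22.81 mm outline becomes a hole wall) — area = 353.40 mm². So its area = 353.40 mm². Layer 45 is larger (433.96 vs 353.40 mm²).

layer 45 (z = 13.5 mm)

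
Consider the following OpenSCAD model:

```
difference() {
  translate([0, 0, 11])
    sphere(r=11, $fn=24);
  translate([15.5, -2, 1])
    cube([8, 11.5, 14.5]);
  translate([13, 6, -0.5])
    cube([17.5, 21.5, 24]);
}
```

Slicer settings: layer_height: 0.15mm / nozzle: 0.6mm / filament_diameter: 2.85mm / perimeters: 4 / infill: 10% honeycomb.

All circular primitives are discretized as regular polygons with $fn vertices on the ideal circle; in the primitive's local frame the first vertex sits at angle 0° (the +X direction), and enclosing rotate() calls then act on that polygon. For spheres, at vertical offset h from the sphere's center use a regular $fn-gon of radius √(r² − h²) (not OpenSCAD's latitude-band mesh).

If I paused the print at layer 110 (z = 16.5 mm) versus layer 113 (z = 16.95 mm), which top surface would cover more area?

Layer 110 (z = 16.5): the r=11 sphere slices to a regular 24-gon of circumradius 9.526 (√(r²−h²) with h=5.5 from center) (area = (24/2)·9.526²·sin(360°/24) = 281.85 mm²); the cube at (15.5, -2) is not intersected at this z (z outside [1, 15.5]); the cube at (13, 6) is present — its section is the full 17.5×21.5 rectangle (area 376.25 mm²); After the difference (first − rest): starting from the r=11 sphere (281.85 mm²), the 17.5×21.5 cube at (13, 6) misses the remaining region (no effect) — area = 281.85 mm². So its area = 281.85 mm². Layer 113 (z = 16.95): the r=11 sphere slices to a regular 24-gon of circumradius 9.252 (√(r²−h²) with h=5.95 from center) (area = (24/2)·9.252²·sin(360°/24) = 265.85 mm²); the cube at (15.5, -2) does not reach this height (z outside [1, 15.5]); the cube at (13, 6) is present — its section is the full 17.5×21.5 rectangle (area 376.25 mm²); Subtracting the remaining from the first: starting from the r=11 sphere (265.85 mm²), the 17.5×21.5 cube at (13, 6) misses the remaining region (no effect) — area = 265.85 mm². So its area = 265.85 mm². Layer 110 is larger (281.85 vs 265.85 mm²).

layer 110 (z = 16.5 mm)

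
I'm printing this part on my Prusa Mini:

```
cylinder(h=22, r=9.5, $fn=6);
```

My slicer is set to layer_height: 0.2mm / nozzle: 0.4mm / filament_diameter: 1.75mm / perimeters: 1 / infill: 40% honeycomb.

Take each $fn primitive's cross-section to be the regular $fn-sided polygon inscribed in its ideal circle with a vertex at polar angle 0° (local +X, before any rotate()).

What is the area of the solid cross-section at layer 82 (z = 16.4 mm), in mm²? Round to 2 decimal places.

At z = 16.4 mm: the r=9.5 cylinder gives a regular 6-gon of circumradius 9.5 (constant along its height) (area = (6/2)·9.500²·sin(360°/6) = 234.48 mm²). Overall, the cross-section is a single solid region. Net area = 234.48 mm².

234.48 mm²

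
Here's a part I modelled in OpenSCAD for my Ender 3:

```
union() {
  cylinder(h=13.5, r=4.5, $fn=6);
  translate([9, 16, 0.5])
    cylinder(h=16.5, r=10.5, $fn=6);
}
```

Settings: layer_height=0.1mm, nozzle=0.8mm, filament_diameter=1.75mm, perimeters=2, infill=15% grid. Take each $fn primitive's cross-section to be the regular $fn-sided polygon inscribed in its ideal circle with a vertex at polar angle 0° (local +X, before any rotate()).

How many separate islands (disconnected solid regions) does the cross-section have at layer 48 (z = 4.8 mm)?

2

At z = 4.8 mm: the r=4.5 cylinder contributes a regular 6-gon of circumradius 4.5; the r=10.5 cylinder at (9, 16) gives a regular 6-gon of circumradius 10.5 (constant along its height); Combining (union): the 2 present regions are separate (no shared area or edge), so areas and boundary lengths simply add and each stays a separate island — 2 connected regions. Overall, the cross-section has 2 separate islands. Island count = 2.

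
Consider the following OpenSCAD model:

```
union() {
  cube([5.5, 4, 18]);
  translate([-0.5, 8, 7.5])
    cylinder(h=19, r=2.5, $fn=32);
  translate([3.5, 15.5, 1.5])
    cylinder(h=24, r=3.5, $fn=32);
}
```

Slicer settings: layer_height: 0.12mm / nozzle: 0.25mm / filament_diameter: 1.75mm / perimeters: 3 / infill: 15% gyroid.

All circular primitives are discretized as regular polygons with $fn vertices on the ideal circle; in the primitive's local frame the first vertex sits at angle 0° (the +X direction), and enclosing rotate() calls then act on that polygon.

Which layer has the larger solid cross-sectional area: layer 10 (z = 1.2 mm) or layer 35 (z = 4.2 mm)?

Layer 10 (z = 1.2): the cube (footprint 5.5×4) is included at this height (area 22.00 mm²); the cylinder at (-0.5, 8) is not intersected at this z (z outside [7.5, 26.5]); the cylinder at (3.5, 15.5) is absent (z outside [1.5, 25.5]); Taking the union: only the 5.5×4 cube is present, so the union is just that shape — area = 22.00 mm². So its area = 22.00 mm². Layer 35 (z = 4.2): the 5.5×4 cube contributes its full rectangle (area 22.00 mm²); the cylinder at (-0.5, 8) does not reach this height (z outside [7.5, 26.5]); the r=3.5 cylinder at (3.5, 15.5) gives a regular 32-gon of circumradius 3.5 (constant along its height) (area = (32/2)·3.500²·sin(360°/32) = 38.24 mm²); Combining (union): the 2 present regions are separate (no shared area or edge), so areas and boundary lengths simply add and each stays a separate island — area = 60.24 mm². So its area = 60.24 mm². Layer 35 is larger (60.24 vs 22.00 mm²).

layer 35 (z = 4.2 mm)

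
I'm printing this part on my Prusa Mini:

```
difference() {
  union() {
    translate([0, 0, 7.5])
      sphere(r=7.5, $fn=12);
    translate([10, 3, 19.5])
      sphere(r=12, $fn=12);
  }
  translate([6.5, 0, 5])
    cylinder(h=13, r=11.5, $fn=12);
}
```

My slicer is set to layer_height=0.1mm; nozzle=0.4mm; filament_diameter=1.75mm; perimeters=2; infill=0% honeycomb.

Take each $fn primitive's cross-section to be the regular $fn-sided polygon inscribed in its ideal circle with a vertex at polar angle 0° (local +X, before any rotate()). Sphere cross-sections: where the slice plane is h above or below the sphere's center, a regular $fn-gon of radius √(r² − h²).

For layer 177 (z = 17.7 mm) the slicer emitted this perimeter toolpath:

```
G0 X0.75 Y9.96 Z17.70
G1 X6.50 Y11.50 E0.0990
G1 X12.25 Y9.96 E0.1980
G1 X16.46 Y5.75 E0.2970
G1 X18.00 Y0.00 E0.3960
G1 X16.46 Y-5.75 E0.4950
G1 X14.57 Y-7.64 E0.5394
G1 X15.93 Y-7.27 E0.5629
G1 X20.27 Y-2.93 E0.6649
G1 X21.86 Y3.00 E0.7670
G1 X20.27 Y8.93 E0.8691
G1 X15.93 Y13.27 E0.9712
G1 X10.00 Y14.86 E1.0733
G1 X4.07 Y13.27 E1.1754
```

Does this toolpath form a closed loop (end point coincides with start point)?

no

Start point (G0): (0.75, 9.96). End point (last G1): the path does not return to the start — open.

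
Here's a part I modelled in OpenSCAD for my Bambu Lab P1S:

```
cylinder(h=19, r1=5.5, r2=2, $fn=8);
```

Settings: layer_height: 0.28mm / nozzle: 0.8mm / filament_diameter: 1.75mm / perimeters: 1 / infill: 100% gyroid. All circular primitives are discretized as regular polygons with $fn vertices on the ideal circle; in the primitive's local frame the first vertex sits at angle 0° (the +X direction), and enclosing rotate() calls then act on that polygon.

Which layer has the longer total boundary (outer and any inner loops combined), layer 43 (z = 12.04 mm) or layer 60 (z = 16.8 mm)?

layer 43 (z = 12.04 mm)

Layer 43 (z = 12.04): the cone contributes a regular 8-gon of circumradius 3.282 (interpolated between r1=5.5 and r2=2 at t=0.634) (perimeter = 2·8·3.282·sin(180°/8) = 20.10 mm). So its perimeter = 20.10 mm. Layer 60 (z = 16.8): the cone: at t=0.884 of its height the radius interpolates to r₁+(r₂−r₁)t = 2.405, giving a regular 8-gon of that circumradius (perimeter = 2·8·2.405·sin(180°/8) = 14.73 mm). So its perimeter = 14.73 mm. Layer 43 is larger (20.10 vs 14.73 mm).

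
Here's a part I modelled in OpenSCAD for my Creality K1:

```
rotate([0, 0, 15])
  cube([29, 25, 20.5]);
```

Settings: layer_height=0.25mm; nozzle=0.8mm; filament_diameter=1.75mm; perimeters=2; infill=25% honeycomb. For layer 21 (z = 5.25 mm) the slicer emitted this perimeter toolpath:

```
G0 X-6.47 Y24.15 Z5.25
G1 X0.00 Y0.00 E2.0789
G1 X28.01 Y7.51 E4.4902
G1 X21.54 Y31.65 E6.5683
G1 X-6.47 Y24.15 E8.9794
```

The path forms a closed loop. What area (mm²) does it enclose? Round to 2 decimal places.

724.86 mm²

Apply the shoelace formula to the sequence of (X, Y) vertices; enclosed area = 724.86 mm².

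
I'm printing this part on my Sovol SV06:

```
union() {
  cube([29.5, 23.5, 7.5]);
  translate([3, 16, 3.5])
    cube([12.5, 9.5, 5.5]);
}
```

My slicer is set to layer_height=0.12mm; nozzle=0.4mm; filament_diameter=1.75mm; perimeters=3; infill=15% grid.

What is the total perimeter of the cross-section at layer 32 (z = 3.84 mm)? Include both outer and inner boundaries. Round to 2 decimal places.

110.00 mm

At z = 3.84 mm: the 29.5×23.5 cube contributes its full rectangle (perimeter 106.00 mm); the cube at (3, 16) is present — its section is the full 12.5×9.5 rectangle (perimeter 44.00 mm); Taking the union: the regions partially overlap (shared area 93.75 mm²), so the edge portions inside another operand are dropped and the merged outline is re-measured after clipping — boundary = 110.00 mm. Overall, the cross-section is a single solid region. Total boundary length (outer) = 110.00 mm.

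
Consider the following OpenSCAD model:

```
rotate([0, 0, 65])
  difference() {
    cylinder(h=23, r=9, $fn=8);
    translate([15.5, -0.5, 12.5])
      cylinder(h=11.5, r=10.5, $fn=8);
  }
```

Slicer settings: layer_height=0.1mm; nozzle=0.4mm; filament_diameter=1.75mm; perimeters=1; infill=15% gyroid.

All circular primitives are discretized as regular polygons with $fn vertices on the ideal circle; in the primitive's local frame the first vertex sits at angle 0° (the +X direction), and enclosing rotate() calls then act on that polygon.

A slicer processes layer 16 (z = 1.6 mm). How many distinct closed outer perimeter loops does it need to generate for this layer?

At z = 1.6 mm: the cylinder: section is a regular 8-gon, circumradius r=9; the cylinder at (15.5, -0.5) is absent (z outside [12.5, 24]); Taking the first minus the rest: none of the subtracted shapes is present at this height, so the r=9 cylinder is unchanged — 1 connected region; (whole slice rotated 65° about Z — lengths, areas and connectivity unchanged). The result has 1 disconnected region.

1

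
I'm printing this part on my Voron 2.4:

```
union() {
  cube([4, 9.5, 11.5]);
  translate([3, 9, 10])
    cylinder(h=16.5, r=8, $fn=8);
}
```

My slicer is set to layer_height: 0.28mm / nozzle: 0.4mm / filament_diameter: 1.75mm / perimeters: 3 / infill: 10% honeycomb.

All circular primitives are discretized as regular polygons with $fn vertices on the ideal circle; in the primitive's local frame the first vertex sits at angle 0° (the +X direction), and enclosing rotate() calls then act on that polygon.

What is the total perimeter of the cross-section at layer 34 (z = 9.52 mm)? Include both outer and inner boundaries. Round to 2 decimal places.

At z = 9.52 mm: the cube is present — its section is the full 4×9.5 rectangle (perimeter 27.00 mm); the cylinder at (3, 9) does not reach this height (z outside [10, 26.5]); Merging all regions: only the 4×9.5 cube is present, so the union is just that shape — boundary = 27.00 mm. Overall, the cross-section is a single solid region. Total boundary length (outer) = 27.00 mm.

27.00 mm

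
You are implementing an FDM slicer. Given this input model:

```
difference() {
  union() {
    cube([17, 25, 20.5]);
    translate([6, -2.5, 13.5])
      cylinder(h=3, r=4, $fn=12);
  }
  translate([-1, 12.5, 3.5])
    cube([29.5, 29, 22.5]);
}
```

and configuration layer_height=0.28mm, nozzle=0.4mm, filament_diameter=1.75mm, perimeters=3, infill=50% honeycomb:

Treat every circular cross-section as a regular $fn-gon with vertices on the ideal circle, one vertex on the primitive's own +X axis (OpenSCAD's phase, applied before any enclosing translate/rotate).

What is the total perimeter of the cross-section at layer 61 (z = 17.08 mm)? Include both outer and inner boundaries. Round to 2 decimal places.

At z = 17.08 mm: the 17×25 cube contributes its full rectangle (perimeter 84.00 mm); the cylinder at (6, -2.5) is not intersected at this z (z outside [13.5, 16.5]); Taking the union: only the 17×25 cube is present, so the union is just that shape — boundary = 84.00 mm; the cube at (-1, 12.5) (footprint 29.5×29) is included at this height (perimeter 117.00 mm); Subtracting the remaining from the first: starting from the result so far, the 29.5×29 cube at (-1, 12.5) partially overlaps it — only the 212.50 mm² overlap (of its 855.50 mm²) is removed, clipping the outline — boundary = 59.00 mm. Overall, the cross-section is a single solid region. Total boundary length (outer) = 59.00 mm.

59.00 mm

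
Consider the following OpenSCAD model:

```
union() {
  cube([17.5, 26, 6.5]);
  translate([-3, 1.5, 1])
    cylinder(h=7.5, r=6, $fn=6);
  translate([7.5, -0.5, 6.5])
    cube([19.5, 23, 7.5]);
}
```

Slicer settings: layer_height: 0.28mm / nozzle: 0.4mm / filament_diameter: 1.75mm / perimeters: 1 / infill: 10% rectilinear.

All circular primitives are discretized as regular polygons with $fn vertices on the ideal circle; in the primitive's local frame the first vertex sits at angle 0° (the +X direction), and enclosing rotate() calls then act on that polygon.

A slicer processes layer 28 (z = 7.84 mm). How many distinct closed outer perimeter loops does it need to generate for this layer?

2

At z = 7.84 mm: the cube is not intersected at this z (z outside [0, 6.5]); the r=6 cylinder at (-3, 1.5) gives a regular 6-gon of circumradius 6 (constant along its height); the cube at (7.5, -0.5) (footprint 19.5×23) is included at this height; Taking the union: the 2 present regions are separate (no shared area or edge), so areas and boundary lengths simply add and each stays a separate island — 2 connected regions. The result has 2 disconnected regions.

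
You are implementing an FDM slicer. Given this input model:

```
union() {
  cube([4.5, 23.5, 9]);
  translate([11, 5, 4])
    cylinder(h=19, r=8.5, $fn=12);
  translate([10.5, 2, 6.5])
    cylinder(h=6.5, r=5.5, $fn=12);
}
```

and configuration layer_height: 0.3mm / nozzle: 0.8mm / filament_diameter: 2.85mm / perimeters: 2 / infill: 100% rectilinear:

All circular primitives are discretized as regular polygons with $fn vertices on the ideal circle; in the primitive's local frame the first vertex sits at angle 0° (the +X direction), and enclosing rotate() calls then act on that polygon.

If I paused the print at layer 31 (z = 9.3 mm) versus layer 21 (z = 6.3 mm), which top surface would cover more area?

Layer 31 (z = 9.3): the cube is absent (z outside [0, 9]); the r=8.5 cylinder at (11, 5) contributes a regular 12-gon of circumradius 8.5 (area = (12/2)·8.500²·sin(360°/12) = 216.75 mm²); the r=5.5 cylinder at (10.5, 2) contributes a regular 12-gon of circumradius 5.5 (area = (12/2)·5.500²·sin(360°/12) = 90.75 mm²); Taking the union: the regions partially overlap — summed areas 307.50 mm² minus the doubly-counted overlap 90.35 mm² gives 217.15 mm² — area = 217.15 mm². So its area = 217.15 mm². Layer 21 (z = 6.3): the 4.5×23.5 cube contributes its full rectangle (area 105.75 mm²); the r=8.5 cylinder at (11, 5) gives a regular 12-gon of circumradius 8.5 (constant along its height) (area = (12/2)·8.500²·sin(360°/12) = 216.75 mm²); the cylinder at (10.5, 2) does not reach this height (z outside [6.5, 13]); Taking the union: the regions partially overlap — summed areas 322.50 mm² minus the doubly-counted overlap 12.90 mm² gives 309.60 mm² — area = 309.60 mm². So its area = 309.60 mm². Layer 21 is larger (309.60 vs 217.15 mm²).

layer 21 (z = 6.3 mm)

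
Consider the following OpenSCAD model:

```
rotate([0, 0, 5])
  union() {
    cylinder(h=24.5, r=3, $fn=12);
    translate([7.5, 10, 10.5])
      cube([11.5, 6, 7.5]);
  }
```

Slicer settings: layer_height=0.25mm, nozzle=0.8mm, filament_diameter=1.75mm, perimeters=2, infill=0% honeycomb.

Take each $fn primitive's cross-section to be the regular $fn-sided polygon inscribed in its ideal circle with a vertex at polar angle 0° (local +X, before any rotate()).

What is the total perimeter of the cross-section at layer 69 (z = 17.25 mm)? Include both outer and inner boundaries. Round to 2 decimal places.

53.63 mm

At z = 17.25 mm: the r=3 cylinder contributes a regular 12-gon of circumradius 3 (perimeter = 2·12·3.000·sin(180°/12) = 18.63 mm); the cube at (7.5, 10) (footprint 11.5×6) is included at this height (perimeter 35.00 mm); Merging all regions: the 2 present regions are separate (no shared area or edge), so areas and boundary lengths simply add and each stays a separate island — boundary = 53.63 mm; (whole slice rotated 5° about Z — lengths, areas and connectivity unchanged). Overall, the cross-section has 2 separate islands. Total boundary length (outer) = 53.63 mm.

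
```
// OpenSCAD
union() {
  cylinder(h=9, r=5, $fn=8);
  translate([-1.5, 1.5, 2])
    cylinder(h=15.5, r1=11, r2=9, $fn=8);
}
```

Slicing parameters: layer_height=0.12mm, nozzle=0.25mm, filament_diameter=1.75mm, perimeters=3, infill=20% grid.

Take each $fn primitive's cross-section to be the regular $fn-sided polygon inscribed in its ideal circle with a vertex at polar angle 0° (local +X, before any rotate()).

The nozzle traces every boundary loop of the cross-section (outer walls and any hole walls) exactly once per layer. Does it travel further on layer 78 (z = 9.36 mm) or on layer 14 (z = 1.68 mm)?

layer 78 (z = 9.36 mm)

Layer 78 (z = 9.36): the cylinder does not reach this height (z outside [0, 9]); the cone at (-1.5, 1.5) (r1=11→r2=9) has section circumradius 10.050 here — a regular 8-gon (perimeter = 2·8·10.050·sin(180°/8) = 61.54 mm); Combining (union): only the cone at (-1.5, 1.5) is present, so the union is just that shape — boundary = 61.54 mm. So its perimeter = 61.54 mm. Layer 14 (z = 1.68): the r=5 cylinder gives a regular 8-gon of circumradius 5 (constant along its height) (perimeter = 2·8·5.000·sin(180°/8) = 30.61 mm); the cone at (-1.5, 1.5) is not intersected at this z (z outside [2, 17.5]); Taking the union: only the r=5 cylinder is present, so the union is just that shape — boundary = 30.61 mm. So its perimeter = 30.61 mm. Layer 78 is larger (61.54 vs 30.61 mm).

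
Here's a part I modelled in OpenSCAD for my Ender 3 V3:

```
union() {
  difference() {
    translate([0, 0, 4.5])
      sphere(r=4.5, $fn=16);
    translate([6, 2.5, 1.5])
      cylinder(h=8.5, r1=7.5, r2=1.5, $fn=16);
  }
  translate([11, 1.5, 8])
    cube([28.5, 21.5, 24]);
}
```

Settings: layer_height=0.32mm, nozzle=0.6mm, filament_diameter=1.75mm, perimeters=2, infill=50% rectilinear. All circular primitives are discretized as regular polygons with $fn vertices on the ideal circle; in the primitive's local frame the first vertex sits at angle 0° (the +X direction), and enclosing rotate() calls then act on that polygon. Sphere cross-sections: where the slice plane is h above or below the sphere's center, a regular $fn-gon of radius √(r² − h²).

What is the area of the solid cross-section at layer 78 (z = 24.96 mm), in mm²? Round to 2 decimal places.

At z = 24.96 mm: the sphere does not reach this height (|z−center|=20.460 > r=4.5); the cone at (6, 2.5) does not reach this height (z outside [1.5, 10]); Subtracting the remaining from the first: the first operand is absent here, so nothing remains; the cube at (11, 1.5) is present — its section is the full 28.5×21.5 rectangle (area 612.75 mm²); Combining (union): only the 28.5×21.5 cube at (11, 1.5) is present, so the union is just that shape — area = 612.75 mm². Overall, the cross-section is a single solid region. Net area = 612.75 mm².

612.75 mm²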